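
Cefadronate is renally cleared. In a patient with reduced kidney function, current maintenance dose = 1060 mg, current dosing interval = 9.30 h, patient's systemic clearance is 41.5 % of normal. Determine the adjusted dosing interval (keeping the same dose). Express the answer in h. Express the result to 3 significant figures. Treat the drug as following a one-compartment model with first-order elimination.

To keep the same average steady-state level, dosing rate must scale with clearance.
CL ratio = 41.5 / 100 = 0.4150
New interval (same dose) = 9.30 / 0.4150 = 22.41 h

22.4 h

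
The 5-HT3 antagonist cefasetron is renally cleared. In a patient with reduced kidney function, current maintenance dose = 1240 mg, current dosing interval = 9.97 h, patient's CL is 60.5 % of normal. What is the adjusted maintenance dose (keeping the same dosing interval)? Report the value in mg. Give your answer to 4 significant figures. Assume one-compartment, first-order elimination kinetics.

750.2 mg

To keep the same average steady-state level, dosing rate must scale with clearance.
CL ratio = 60.5 / 100 = 0.6050
New dose (same interval) = 1240 × 0.6050 = 750.2 mg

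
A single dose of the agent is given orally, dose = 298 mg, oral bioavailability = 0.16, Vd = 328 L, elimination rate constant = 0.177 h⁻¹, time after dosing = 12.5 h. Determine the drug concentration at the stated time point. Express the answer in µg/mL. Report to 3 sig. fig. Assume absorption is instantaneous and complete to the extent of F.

0.0159 µg/mL

Amount reaching circulation = F × Dose = 0.16 × 298.0 = 47.68 mg
C₀ = F·Dose / Vd = 47.68 / 328 = 0.1454 mg/L
C = C₀ · e^(−k·t) = 0.1454 × e^(−0.1770 × 12.5)
  = 0.1454 × 0.1094 = 0.01591 mg/L
(0.01591 mg/L = 0.01591 µg/mL)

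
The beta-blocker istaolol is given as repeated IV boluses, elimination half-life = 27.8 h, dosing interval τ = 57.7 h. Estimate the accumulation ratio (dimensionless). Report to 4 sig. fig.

1.311

k = ln2 / t½ = 0.693147 / 27.8 = 0.02493 h⁻¹
e^(−kτ) = e^(−0.02493 × 57.7) = 0.2373
Accumulation ratio R = 1 / (1 − e^(−kτ)) = 1 / (1 − 0.2373) = 1.311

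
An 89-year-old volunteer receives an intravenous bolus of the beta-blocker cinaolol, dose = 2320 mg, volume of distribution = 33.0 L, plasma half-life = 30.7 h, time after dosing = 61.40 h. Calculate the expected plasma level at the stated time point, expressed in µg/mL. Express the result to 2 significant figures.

18 µg/mL

C₀ = Dose / Vd = 2320 / 33.0 = 70.30 mg/L
k = ln2 / t½ = 0.693147 / 30.7 = 0.02258 h⁻¹
t / t½ = 61.40 / 30.7 = 2 half-lives
C = C₀ × (1/2)^2 = 70.30 × 0.2500 = 17.58 mg/L
(17.58 mg/L = 17.58 µg/mL)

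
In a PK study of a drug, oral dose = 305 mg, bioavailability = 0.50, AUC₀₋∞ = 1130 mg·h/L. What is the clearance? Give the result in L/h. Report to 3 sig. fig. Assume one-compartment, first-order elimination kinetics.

0.135 L/h

CL = F·Dose / AUC = 0.50 × 305 / 1130 = 0.1350 L/h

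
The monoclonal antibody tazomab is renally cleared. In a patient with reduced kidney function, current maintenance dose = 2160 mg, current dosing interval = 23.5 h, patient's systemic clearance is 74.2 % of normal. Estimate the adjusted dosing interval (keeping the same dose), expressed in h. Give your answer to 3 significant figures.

To keep the same average steady-state level, dosing rate must scale with clearance.
CL ratio = 74.2 / 100 = 0.7420
New interval (same dose) = 23.5 / 0.7420 = 31.67 h

31.7 h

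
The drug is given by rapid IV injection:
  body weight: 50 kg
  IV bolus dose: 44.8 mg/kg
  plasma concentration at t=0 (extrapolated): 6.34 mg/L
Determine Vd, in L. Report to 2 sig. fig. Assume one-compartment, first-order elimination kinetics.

350 L

Dose = 44.8 × 50 = 2240 mg
Vd = Dose / C₀ = 2240 / 6.34 = 353.3 L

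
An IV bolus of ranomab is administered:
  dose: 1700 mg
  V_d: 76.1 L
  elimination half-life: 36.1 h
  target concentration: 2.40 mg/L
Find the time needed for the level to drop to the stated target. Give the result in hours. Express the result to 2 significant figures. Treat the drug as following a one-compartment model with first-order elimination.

C₀ = Dose / Vd = 1700 / 76.1 = 22.34 mg/L
k = ln2 / t½ = 0.693147 / 36.1 = 0.01920 h⁻¹
t = ln(C₀ / C) / k = ln(22.34 / 2.40) / 0.01920
  = ln(9.308) / 0.01920 = 2.231 / 0.01920 = 116.2 h

120 h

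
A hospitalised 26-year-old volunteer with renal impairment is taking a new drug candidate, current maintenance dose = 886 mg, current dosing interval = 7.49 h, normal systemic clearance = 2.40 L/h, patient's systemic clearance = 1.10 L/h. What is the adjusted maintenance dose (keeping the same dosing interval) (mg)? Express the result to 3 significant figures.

To keep the same average steady-state level, dosing rate must scale with clearance.
CL ratio = 1.10 / 2.40 = 0.4583
New dose (same interval) = 886 × 0.4583 = 406.1 mg

406 mg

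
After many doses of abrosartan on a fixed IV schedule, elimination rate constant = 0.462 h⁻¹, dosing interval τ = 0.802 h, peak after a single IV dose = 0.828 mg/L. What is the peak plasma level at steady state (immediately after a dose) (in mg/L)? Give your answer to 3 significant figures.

e^(−kτ) = e^(−0.4620 × 0.802) = 0.6904
Accumulation ratio R = 1 / (1 − e^(−kτ)) = 1 / (1 − 0.6904) = 3.230
Steady-state peak = C₀ × R = 0.828 × 3.230 = 2.674 mg/L

2.67 mg/L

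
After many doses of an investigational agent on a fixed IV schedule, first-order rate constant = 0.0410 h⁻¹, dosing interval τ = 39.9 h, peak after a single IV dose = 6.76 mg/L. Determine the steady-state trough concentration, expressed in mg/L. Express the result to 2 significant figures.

1.6 mg/L

e^(−kτ) = e^(−0.04100 × 39.9) = 0.1948
Accumulation ratio R = 1 / (1 − e^(−kτ)) = 1 / (1 − 0.1948) = 1.242
Steady-state trough = C₀ × R × e^(−kτ) = 6.76 × 1.242 × 0.1948 = 1.636 mg/L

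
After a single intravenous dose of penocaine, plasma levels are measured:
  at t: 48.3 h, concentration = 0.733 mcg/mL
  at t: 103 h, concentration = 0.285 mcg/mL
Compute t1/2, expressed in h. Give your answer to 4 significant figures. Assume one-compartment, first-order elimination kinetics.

40.14 h

k = ln(C₁/C₂) / (t₂ − t₁) = ln(0.733/0.285) / (103 − 48.3)
  = 0.9447 / 54.70 = 0.01727 h⁻¹
t½ = ln2 / k = 0.693147 / 0.01727 = 40.14 h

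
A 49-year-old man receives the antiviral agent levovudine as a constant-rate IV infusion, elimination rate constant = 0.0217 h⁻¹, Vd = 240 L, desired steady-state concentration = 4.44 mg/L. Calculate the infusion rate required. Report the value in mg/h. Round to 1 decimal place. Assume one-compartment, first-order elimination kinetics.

CL = k × Vd = 0.02170 × 240 = 5.208 L/h
At steady state, infusion rate R₀ = Css × CL = 4.44 × 5.208 = 23.12 mg/h

23.1 mg/h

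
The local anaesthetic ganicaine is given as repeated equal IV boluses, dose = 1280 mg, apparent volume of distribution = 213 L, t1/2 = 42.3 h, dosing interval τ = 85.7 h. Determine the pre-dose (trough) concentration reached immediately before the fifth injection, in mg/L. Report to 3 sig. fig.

C₀ per dose = Dose / Vd = 1280 / 213 = 6.009 mg/L
k = ln2 / t½ = 0.693147 / 42.3 = 0.01639 h⁻¹
Fraction remaining after one interval: r = e^(−kτ) = e^(−0.01639 × 85.7) = 0.2455
Before dose 5, 4 doses have been given (aged 1τ, 2τ, 3τ, 4τ).
C_trough = C₀ × (r + r² + … + r^4) = C₀ × r(1−r^4)/(1−r)
        = 6.009 × 0.2455 × (1 − 0.003633) / (1 − 0.2455) = 1.948 mg/L

1.95 mg/L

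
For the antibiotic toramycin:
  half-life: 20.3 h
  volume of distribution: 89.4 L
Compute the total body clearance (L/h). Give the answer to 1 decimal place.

3.1 L/h

k = ln2 / t½ = 0.693147 / 20.3 = 0.03415 h⁻¹
CL = k × Vd = 0.03415 × 89.4 = 3.053 L/h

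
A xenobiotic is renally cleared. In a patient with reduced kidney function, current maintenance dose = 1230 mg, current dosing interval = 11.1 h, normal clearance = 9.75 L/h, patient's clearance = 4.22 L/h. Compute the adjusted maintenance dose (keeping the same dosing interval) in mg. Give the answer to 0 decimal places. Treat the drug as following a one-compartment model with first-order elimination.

To keep the same average steady-state level, dosing rate must scale with clearance.
CL ratio = 4.22 / 9.75 = 0.4328
New dose (same interval) = 1230 × 0.4328 = 532.3 mg

532 mg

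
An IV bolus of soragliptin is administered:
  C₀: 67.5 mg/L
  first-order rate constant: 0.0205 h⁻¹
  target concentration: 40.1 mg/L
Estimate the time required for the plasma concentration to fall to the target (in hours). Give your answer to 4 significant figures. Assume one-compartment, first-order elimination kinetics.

25.40 h

t = ln(C₀ / C) / k = ln(67.50 / 40.1) / 0.02050
  = ln(1.683) / 0.02050 = 0.5206 / 0.02050 = 25.40 h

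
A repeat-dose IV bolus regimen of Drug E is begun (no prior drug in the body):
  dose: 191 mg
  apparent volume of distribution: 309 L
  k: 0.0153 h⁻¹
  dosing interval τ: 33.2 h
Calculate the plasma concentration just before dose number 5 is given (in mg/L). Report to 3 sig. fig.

0.811 mg/L

C₀ per dose = Dose / Vd = 191 / 309 = 0.6181 mg/L
Fraction remaining after one interval: r = e^(−kτ) = e^(−0.01530 × 33.2) = 0.6017
Before dose 5, 4 doses have been given (aged 1τ, 2τ, 3τ, 4τ).
C_trough = C₀ × (r + r² + … + r^4) = C₀ × r(1−r^4)/(1−r)
        = 0.6181 × 0.6017 × (1 − 0.1311) / (1 − 0.6017) = 0.8113 mg/L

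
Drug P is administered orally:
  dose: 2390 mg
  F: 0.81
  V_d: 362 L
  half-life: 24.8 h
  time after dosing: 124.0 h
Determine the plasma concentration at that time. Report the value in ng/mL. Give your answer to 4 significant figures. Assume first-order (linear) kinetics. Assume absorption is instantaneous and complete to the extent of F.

167.1 ng/mL

Amount reaching circulation = F × Dose = 0.81 × 2390 = 1936 mg
C₀ = F·Dose / Vd = 1936 / 362 = 5.348 mg/L
k = ln2 / t½ = 0.693147 / 24.8 = 0.02795 h⁻¹
t / t½ = 124.0 / 24.8 = 5 half-lives
C = C₀ × (1/2)^5 = 5.348 × 0.03125 = 0.1671 mg/L
Convert: 0.1671 mg/L × 1000 = 167.1 ng/mL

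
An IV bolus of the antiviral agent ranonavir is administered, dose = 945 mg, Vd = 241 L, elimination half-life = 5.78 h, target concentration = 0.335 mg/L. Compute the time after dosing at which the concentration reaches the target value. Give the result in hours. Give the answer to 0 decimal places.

21 h

C₀ = Dose / Vd = 945.0 / 241 = 3.921 mg/L
k = ln2 / t½ = 0.693147 / 5.78 = 0.1199 h⁻¹
t = ln(C₀ / C) / k = ln(3.921 / 0.335) / 0.1199
  = ln(11.70) / 0.1199 = 2.460 / 0.1199 = 20.52 h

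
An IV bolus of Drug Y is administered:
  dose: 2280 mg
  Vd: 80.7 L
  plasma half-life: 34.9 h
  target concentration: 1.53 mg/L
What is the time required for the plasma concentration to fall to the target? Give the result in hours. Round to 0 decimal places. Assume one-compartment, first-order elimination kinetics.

147 h

C₀ = Dose / Vd = 2280 / 80.7 = 28.25 mg/L
k = ln2 / t½ = 0.693147 / 34.9 = 0.01986 h⁻¹
t = ln(C₀ / C) / k = ln(28.25 / 1.53) / 0.01986
  = ln(18.46) / 0.01986 = 2.916 / 0.01986 = 146.8 h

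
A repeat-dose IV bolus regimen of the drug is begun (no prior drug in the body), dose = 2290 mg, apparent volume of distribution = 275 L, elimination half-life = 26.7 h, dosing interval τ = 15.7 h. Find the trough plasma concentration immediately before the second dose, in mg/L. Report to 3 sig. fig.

C₀ per dose = Dose / Vd = 2290 / 275 = 8.327 mg/L
k = ln2 / t½ = 0.693147 / 26.7 = 0.02596 h⁻¹
Fraction remaining after one interval: r = e^(−kτ) = e^(−0.02596 × 15.7) = 0.6653
Before dose 2, 1 dose has been given (aged 1τ).
C_trough = C₀ × r = 8.327 × 0.6653 = 5.540 mg/L

5.54 mg/L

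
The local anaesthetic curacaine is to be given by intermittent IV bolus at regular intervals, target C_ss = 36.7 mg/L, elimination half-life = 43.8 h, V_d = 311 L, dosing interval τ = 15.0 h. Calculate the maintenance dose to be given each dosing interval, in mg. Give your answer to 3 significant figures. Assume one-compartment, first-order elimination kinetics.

k = ln2 / t½ = 0.693147 / 43.8 = 0.01583 h⁻¹
CL = k × Vd = 0.01583 × 311 = 4.923 L/h
At steady state, Dose/τ = Css × CL.
Dose = Css × CL × τ = 36.7 × 4.923 × 15.0 = 2710 mg

2710 mg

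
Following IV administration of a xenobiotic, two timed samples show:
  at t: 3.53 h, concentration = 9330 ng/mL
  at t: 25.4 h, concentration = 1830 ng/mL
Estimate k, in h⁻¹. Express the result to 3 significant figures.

0.0745 h⁻¹

k = ln(C₁/C₂) / (t₂ − t₁) = ln(9330/1830) / (25.4 − 3.53)
  = 1.629 / 21.87 = 0.07449 h⁻¹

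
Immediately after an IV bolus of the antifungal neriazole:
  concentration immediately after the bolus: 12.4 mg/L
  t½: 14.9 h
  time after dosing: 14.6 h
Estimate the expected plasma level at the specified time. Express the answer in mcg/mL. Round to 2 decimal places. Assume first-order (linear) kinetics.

k = ln2 / t½ = 0.693147 / 14.9 = 0.04652 h⁻¹
C = C₀ · e^(−k·t) = 12.40 × e^(−0.04652 × 14.6)
  = 12.40 × 0.5070 = 6.287 mg/L
(6.287 mg/L = 6.287 mcg/mL)

6.29 mcg/mL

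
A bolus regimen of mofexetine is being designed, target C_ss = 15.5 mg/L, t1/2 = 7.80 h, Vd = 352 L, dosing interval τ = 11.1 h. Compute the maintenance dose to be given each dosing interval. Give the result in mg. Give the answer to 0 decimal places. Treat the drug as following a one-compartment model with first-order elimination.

5382 mg

k = ln2 / t½ = 0.693147 / 7.80 = 0.08887 h⁻¹
CL = k × Vd = 0.08887 × 352 = 31.28 L/h
At steady state, Dose/τ = Css × CL.
Dose = Css × CL × τ = 15.5 × 31.28 × 11.1 = 5382 mg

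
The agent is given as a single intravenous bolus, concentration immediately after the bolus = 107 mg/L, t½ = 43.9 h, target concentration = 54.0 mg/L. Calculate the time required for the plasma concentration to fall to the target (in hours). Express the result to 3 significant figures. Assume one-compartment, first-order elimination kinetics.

43.3 h

k = ln2 / t½ = 0.693147 / 43.9 = 0.01579 h⁻¹
t = ln(C₀ / C) / k = ln(107.0 / 54.0) / 0.01579
  = ln(1.981) / 0.01579 = 0.6836 / 0.01579 = 43.29 h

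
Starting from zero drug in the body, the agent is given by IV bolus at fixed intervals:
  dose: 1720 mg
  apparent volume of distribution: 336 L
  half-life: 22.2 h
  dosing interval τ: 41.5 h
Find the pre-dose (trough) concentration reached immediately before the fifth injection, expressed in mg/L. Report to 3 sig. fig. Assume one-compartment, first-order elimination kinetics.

C₀ per dose = Dose / Vd = 1720 / 336 = 5.119 mg/L
k = ln2 / t½ = 0.693147 / 22.2 = 0.03122 h⁻¹
Fraction remaining after one interval: r = e^(−kτ) = e^(−0.03122 × 41.5) = 0.2737
Before dose 5, 4 doses have been given (aged 1τ, 2τ, 3τ, 4τ).
C_trough = C₀ × (r + r² + … + r^4) = C₀ × r(1−r^4)/(1−r)
        = 5.119 × 0.2737 × (1 − 0.005612) / (1 − 0.2737) = 1.918 mg/L

1.92 mg/L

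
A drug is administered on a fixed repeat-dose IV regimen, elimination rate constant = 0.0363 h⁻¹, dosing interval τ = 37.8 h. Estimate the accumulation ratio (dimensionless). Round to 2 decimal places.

1.34

e^(−kτ) = e^(−0.03630 × 37.8) = 0.2536
Accumulation ratio R = 1 / (1 − e^(−kτ)) = 1 / (1 − 0.2536) = 1.340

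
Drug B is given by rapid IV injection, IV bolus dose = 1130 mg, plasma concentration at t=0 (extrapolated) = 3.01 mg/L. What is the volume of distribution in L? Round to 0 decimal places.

Vd = Dose / C₀ = 1130 / 3.01 = 375.4 L

375 L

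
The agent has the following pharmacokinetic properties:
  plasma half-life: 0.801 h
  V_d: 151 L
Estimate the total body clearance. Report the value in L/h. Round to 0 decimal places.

131 L/h

k = ln2 / t½ = 0.693147 / 0.801 = 0.8654 h⁻¹
CL = k × Vd = 0.8654 × 151 = 130.7 L/h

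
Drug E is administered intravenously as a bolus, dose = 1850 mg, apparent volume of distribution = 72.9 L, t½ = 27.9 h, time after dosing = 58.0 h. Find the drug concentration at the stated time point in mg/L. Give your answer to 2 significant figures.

C₀ = Dose / Vd = 1850 / 72.9 = 25.38 mg/L
k = ln2 / t½ = 0.693147 / 27.9 = 0.02484 h⁻¹
C = C₀ · e^(−k·t) = 25.38 × e^(−0.02484 × 58.0)
  = 25.38 × 0.2368 = 6.010 mg/L

6.0 mg/L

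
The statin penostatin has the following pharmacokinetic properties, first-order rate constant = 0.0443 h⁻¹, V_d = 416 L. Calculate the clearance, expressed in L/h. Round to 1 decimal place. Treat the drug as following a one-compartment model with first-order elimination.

18.4 L/h

CL = k × Vd = 0.0443 × 416 = 18.43 L/h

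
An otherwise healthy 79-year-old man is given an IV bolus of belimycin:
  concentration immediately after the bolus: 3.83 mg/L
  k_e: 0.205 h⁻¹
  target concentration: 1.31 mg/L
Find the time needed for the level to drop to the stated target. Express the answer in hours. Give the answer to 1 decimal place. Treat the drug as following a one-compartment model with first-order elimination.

t = ln(C₀ / C) / k = ln(3.830 / 1.31) / 0.2050
  = ln(2.924) / 0.2050 = 1.073 / 0.2050 = 5.234 h

5.2 h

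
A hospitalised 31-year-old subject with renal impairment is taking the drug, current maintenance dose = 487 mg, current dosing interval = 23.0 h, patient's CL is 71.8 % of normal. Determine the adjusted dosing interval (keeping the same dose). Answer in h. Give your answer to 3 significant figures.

To keep the same average steady-state level, dosing rate must scale with clearance.
CL ratio = 71.8 / 100 = 0.7180
New interval (same dose) = 23.0 / 0.7180 = 32.03 h

32.0 h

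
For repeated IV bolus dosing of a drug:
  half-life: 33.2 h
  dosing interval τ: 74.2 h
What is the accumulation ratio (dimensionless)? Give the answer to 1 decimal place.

k = ln2 / t½ = 0.693147 / 33.2 = 0.02088 h⁻¹
e^(−kτ) = e^(−0.02088 × 74.2) = 0.2124
Accumulation ratio R = 1 / (1 − e^(−kτ)) = 1 / (1 − 0.2124) = 1.270

1.3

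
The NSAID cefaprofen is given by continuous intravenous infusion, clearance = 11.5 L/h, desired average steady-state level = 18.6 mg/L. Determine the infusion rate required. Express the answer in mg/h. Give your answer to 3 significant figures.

214 mg/h

At steady state, infusion rate R₀ = Css × CL = 18.6 × 11.50 = 213.9 mg/h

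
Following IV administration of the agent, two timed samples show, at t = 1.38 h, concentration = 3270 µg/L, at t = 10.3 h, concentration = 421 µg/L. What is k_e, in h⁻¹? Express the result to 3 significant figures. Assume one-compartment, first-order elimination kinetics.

k = ln(C₁/C₂) / (t₂ − t₁) = ln(3270/421) / (10.3 − 1.38)
  = 2.050 / 8.920 = 0.2298 h⁻¹

0.230 h⁻¹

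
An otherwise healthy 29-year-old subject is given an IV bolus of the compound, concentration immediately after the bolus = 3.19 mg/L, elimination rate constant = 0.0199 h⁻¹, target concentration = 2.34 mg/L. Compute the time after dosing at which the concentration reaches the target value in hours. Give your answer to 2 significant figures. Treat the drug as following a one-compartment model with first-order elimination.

t = ln(C₀ / C) / k = ln(3.190 / 2.34) / 0.01990
  = ln(1.363) / 0.01990 = 0.3097 / 0.01990 = 15.56 h

16 h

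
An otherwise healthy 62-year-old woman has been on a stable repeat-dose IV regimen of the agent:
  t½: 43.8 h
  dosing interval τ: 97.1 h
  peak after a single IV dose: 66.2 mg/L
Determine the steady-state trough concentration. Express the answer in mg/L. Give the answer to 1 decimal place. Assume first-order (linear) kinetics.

18.1 mg/L

k = ln2 / t½ = 0.693147 / 43.8 = 0.01583 h⁻¹
e^(−kτ) = e^(−0.01583 × 97.1) = 0.2150
Accumulation ratio R = 1 / (1 − e^(−kτ)) = 1 / (1 − 0.2150) = 1.274
Steady-state trough = C₀ × R × e^(−kτ) = 66.2 × 1.274 × 0.2150 = 18.13 mg/L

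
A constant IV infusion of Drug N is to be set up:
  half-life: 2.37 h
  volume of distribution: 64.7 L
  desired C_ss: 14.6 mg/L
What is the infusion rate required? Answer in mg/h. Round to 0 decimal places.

k = ln2 / t½ = 0.693147 / 2.37 = 0.2925 h⁻¹
CL = k × Vd = 0.2925 × 64.7 = 18.92 L/h
At steady state, infusion rate R₀ = Css × CL = 14.6 × 18.92 = 276.2 mg/h

276 mg/h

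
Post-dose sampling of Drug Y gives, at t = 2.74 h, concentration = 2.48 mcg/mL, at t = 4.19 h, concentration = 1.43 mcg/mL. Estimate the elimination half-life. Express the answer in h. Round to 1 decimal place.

k = ln(C₁/C₂) / (t₂ − t₁) = ln(2.48/1.43) / (4.19 − 2.74)
  = 0.5506 / 1.450 = 0.3797 h⁻¹
t½ = ln2 / k = 0.693147 / 0.3797 = 1.826 h

1.8 h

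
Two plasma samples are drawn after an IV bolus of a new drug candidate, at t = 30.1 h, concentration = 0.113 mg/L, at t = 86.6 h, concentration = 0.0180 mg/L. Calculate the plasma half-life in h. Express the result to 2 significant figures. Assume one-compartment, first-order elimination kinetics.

21 h

k = ln(C₁/C₂) / (t₂ − t₁) = ln(0.113/0.0180) / (86.6 − 30.1)
  = 1.837 / 56.50 = 0.03251 h⁻¹
t½ = ln2 / k = 0.693147 / 0.03251 = 21.32 h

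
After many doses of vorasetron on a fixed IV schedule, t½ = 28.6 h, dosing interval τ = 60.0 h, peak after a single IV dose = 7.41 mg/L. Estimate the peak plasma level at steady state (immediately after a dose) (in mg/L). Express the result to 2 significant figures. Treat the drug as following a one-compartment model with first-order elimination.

9.7 mg/L

k = ln2 / t½ = 0.693147 / 28.6 = 0.02424 h⁻¹
e^(−kτ) = e^(−0.02424 × 60.0) = 0.2335
Accumulation ratio R = 1 / (1 − e^(−kτ)) = 1 / (1 − 0.2335) = 1.305
Steady-state peak = C₀ × R = 7.41 × 1.305 = 9.670 mg/L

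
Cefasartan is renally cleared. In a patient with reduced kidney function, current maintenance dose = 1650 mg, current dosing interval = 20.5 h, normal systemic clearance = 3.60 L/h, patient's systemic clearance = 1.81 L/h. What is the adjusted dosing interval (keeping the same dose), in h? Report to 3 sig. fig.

40.8 h

To keep the same average steady-state level, dosing rate must scale with clearance.
CL ratio = 1.81 / 3.60 = 0.5028
New interval (same dose) = 20.5 / 0.5028 = 40.77 h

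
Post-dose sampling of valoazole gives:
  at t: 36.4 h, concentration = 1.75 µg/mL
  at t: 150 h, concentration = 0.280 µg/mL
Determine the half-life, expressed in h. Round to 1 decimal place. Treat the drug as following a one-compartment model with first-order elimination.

43.0 h

k = ln(C₁/C₂) / (t₂ − t₁) = ln(1.75/0.280) / (150 − 36.4)
  = 1.833 / 113.6 = 0.01614 h⁻¹
t½ = ln2 / k = 0.693147 / 0.01614 = 42.95 h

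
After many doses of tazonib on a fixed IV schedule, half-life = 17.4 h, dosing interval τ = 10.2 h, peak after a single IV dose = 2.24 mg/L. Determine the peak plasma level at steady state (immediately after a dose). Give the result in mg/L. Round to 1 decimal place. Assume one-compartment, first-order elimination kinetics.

6.7 mg/L

k = ln2 / t½ = 0.693147 / 17.4 = 0.03984 h⁻¹
e^(−kτ) = e^(−0.03984 × 10.2) = 0.6661
Accumulation ratio R = 1 / (1 − e^(−kτ)) = 1 / (1 − 0.6661) = 2.995
Steady-state peak = C₀ × R = 2.24 × 2.995 = 6.709 mg/L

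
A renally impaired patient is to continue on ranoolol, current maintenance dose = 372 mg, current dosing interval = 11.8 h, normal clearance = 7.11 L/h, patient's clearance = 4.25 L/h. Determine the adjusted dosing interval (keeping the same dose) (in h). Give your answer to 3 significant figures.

To keep the same average steady-state level, dosing rate must scale with clearance.
CL ratio = 4.25 / 7.11 = 0.5977
New interval (same dose) = 11.8 / 0.5977 = 19.74 h

19.7 h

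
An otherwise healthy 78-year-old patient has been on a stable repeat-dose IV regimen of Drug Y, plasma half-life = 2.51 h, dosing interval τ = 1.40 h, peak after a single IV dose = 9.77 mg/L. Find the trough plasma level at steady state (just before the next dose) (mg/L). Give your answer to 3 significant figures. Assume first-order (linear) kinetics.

20.7 mg/L

k = ln2 / t½ = 0.693147 / 2.51 = 0.2762 h⁻¹
e^(−kτ) = e^(−0.2762 × 1.40) = 0.6793
Accumulation ratio R = 1 / (1 − e^(−kτ)) = 1 / (1 − 0.6793) = 3.118
Steady-state trough = C₀ × R × e^(−kτ) = 9.77 × 3.118 × 0.6793 = 20.69 mg/L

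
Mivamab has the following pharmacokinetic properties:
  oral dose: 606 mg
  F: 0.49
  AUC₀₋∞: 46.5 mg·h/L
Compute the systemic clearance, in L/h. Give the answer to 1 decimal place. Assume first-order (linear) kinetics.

6.4 L/h

CL = F·Dose / AUC = 0.49 × 606 / 46.5 = 6.386 L/h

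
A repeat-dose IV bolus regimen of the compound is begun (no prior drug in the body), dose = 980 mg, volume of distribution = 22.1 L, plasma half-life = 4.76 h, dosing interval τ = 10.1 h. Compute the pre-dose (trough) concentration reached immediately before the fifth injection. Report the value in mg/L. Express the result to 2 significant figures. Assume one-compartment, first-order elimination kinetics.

13 mg/L

C₀ per dose = Dose / Vd = 980 / 22.1 = 44.34 mg/L
k = ln2 / t½ = 0.693147 / 4.76 = 0.1456 h⁻¹
Fraction remaining after one interval: r = e^(−kτ) = e^(−0.1456 × 10.1) = 0.2298
Before dose 5, 4 doses have been given (aged 1τ, 2τ, 3τ, 4τ).
C_trough = C₀ × (r + r² + … + r^4) = C₀ × r(1−r^4)/(1−r)
        = 44.34 × 0.2298 × (1 − 0.002789) / (1 − 0.2298) = 13.19 mg/L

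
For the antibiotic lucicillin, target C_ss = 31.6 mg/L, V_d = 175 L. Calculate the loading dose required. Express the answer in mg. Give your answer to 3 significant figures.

5530 mg

LD = Css × Vd = 31.6 × 175 = 5530 mg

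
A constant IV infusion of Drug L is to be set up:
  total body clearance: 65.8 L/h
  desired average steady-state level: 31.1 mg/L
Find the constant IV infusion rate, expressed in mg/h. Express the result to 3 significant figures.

2050 mg/h

At steady state, infusion rate R₀ = Css × CL = 31.1 × 65.80 = 2046 mg/h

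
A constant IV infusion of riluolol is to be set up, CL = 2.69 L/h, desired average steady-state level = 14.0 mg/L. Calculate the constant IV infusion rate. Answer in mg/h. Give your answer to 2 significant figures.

At steady state, infusion rate R₀ = Css × CL = 14.0 × 2.690 = 37.66 mg/h

38 mg/h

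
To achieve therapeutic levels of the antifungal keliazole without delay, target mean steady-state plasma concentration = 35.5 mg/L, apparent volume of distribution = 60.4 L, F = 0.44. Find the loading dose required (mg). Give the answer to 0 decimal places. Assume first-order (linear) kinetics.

LD = Css × Vd / F = 35.5 × 60.4 / 0.44 = 4873 mg

4873 mg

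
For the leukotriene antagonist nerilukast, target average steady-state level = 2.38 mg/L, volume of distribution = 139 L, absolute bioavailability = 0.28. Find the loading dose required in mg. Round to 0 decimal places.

1182 mg

LD = Css × Vd / F = 2.38 × 139 / 0.28 = 1182 mg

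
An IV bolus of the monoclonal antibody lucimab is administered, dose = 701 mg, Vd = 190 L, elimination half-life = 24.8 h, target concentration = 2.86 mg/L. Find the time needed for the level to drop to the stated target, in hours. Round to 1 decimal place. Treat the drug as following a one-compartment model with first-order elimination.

9.1 h

C₀ = Dose / Vd = 701.0 / 190 = 3.689 mg/L
k = ln2 / t½ = 0.693147 / 24.8 = 0.02795 h⁻¹
t = ln(C₀ / C) / k = ln(3.689 / 2.86) / 0.02795
  = ln(1.290) / 0.02795 = 0.2546 / 0.02795 = 9.109 h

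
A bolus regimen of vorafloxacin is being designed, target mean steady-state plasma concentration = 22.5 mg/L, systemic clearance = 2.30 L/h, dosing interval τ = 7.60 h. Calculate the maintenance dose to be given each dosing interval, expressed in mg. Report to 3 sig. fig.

At steady state, Dose/τ = Css × CL.
Dose = Css × CL × τ = 22.5 × 2.300 × 7.60 = 393.3 mg

393 mg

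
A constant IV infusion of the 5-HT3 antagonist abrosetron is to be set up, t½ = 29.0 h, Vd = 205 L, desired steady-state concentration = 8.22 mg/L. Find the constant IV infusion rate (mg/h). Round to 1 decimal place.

40.3 mg/h

k = ln2 / t½ = 0.693147 / 29.0 = 0.02390 h⁻¹
CL = k × Vd = 0.02390 × 205 = 4.900 L/h
At steady state, infusion rate R₀ = Css × CL = 8.22 × 4.900 = 40.28 mg/h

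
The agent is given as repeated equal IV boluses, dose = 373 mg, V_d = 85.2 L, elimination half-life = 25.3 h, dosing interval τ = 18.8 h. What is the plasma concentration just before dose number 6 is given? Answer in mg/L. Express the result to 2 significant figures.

6.0 mg/L

C₀ per dose = Dose / Vd = 373 / 85.2 = 4.378 mg/L
k = ln2 / t½ = 0.693147 / 25.3 = 0.02740 h⁻¹
Fraction remaining after one interval: r = e^(−kτ) = e^(−0.02740 × 18.8) = 0.5974
Before dose 6, 5 doses have been given (aged 1τ, 2τ, 3τ, 4τ, 5τ).
C_trough = C₀ × (r + r² + … + r^5) = C₀ × r(1−r^5)/(1−r)
        = 4.378 × 0.5974 × (1 − 0.07609) / (1 − 0.5974) = 6.002 mg/L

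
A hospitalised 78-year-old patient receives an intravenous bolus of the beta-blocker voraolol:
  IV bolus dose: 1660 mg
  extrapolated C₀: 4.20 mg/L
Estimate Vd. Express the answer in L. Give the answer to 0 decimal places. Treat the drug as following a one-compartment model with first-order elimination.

395 L

Vd = Dose / C₀ = 1660 / 4.20 = 395.2 L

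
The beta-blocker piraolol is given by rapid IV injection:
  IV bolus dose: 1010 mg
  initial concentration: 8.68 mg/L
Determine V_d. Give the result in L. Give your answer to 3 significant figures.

Vd = Dose / C₀ = 1010 / 8.68 = 116.4 L

116 L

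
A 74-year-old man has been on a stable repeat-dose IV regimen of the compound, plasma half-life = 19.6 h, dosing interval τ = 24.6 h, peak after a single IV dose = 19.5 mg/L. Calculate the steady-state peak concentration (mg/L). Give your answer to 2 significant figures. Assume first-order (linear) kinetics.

k = ln2 / t½ = 0.693147 / 19.6 = 0.03536 h⁻¹
e^(−kτ) = e^(−0.03536 × 24.6) = 0.4190
Accumulation ratio R = 1 / (1 − e^(−kτ)) = 1 / (1 − 0.4190) = 1.721
Steady-state peak = C₀ × R = 19.5 × 1.721 = 33.56 mg/L

34 mg/L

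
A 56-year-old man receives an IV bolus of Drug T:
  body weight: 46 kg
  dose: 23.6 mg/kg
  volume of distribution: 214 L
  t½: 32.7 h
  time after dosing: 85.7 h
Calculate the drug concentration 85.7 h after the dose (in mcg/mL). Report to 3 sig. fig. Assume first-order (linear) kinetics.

Total dose = 23.6 × 46 = 1086 mg
C₀ = Dose / Vd = 1086 / 214 = 5.075 mg/L
k = ln2 / t½ = 0.693147 / 32.7 = 0.02120 h⁻¹
C = C₀ · e^(−k·t) = 5.075 × e^(−0.02120 × 85.7)
  = 5.075 × 0.1625 = 0.8247 mg/L
(0.8247 mg/L = 0.8247 mcg/mL)

0.825 mcg/mL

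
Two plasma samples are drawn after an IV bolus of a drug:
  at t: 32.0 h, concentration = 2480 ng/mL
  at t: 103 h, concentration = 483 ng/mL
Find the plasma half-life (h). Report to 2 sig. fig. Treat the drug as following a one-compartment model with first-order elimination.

30 h

k = ln(C₁/C₂) / (t₂ − t₁) = ln(2480/483) / (103 − 32.0)
  = 1.636 / 71.00 = 0.02304 h⁻¹
t½ = ln2 / k = 0.693147 / 0.02304 = 30.08 h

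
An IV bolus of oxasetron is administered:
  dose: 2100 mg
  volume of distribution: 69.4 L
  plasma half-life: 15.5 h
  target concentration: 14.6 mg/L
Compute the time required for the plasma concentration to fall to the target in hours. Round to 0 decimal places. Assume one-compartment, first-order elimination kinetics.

16 h

C₀ = Dose / Vd = 2100 / 69.4 = 30.26 mg/L
k = ln2 / t½ = 0.693147 / 15.5 = 0.04472 h⁻¹
t = ln(C₀ / C) / k = ln(30.26 / 14.6) / 0.04472
  = ln(2.073) / 0.04472 = 0.7290 / 0.04472 = 16.30 h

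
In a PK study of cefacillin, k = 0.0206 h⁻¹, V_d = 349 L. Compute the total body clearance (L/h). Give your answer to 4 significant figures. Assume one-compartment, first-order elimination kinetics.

CL = k × Vd = 0.0206 × 349 = 7.189 L/h

7.189 L/h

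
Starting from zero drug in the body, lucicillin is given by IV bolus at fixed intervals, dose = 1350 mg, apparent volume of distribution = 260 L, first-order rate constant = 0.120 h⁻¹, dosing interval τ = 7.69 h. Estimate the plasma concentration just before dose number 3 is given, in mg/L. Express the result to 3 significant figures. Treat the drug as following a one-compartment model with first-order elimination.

C₀ per dose = Dose / Vd = 1350 / 260 = 5.192 mg/L
Fraction remaining after one interval: r = e^(−kτ) = e^(−0.1200 × 7.69) = 0.3974
Before dose 3, 2 doses have been given (aged 1τ, 2τ).
C_trough = C₀ × (r + r²) = 5.192 × (0.3974 + 0.1579) = 2.883 mg/L

2.88 mg/L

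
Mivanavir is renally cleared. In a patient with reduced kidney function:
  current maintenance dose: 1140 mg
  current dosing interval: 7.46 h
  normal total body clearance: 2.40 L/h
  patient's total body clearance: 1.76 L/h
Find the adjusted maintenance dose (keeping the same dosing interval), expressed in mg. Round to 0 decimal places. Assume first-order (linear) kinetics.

836 mg

To keep the same average steady-state level, dosing rate must scale with clearance.
CL ratio = 1.76 / 2.40 = 0.7333
New dose (same interval) = 1140 × 0.7333 = 836.0 mg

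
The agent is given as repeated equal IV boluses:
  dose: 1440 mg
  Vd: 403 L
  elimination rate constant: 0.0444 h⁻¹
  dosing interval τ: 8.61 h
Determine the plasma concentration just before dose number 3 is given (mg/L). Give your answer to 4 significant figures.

C₀ per dose = Dose / Vd = 1440 / 403 = 3.573 mg/L
Fraction remaining after one interval: r = e^(−kτ) = e^(−0.04440 × 8.61) = 0.6823
Before dose 3, 2 doses have been given (aged 1τ, 2τ).
C_trough = C₀ × (r + r²) = 3.573 × (0.6823 + 0.4655) = 4.101 mg/L

4.101 mg/L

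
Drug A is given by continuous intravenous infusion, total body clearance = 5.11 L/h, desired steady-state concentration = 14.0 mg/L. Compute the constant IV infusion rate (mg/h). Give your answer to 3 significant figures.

71.5 mg/h

At steady state, infusion rate R₀ = Css × CL = 14.0 × 5.110 = 71.54 mg/h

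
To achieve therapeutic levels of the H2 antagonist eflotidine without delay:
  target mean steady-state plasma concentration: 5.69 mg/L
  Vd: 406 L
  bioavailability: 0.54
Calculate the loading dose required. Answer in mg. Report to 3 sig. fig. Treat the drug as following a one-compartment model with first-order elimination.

4280 mg

LD = Css × Vd / F = 5.69 × 406 / 0.54 = 4278 mg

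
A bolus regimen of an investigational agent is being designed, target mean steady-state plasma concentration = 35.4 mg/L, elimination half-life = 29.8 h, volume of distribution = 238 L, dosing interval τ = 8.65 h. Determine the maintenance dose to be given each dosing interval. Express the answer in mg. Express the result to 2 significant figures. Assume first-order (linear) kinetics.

k = ln2 / t½ = 0.693147 / 29.8 = 0.02326 h⁻¹
CL = k × Vd = 0.02326 × 238 = 5.536 L/h
At steady state, Dose/τ = Css × CL.
Dose = Css × CL × τ = 35.4 × 5.536 × 8.65 = 1695 mg

1700 mg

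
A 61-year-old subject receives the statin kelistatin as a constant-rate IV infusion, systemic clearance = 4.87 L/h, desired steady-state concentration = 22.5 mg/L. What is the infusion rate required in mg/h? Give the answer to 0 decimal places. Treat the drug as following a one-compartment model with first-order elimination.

110 mg/h

At steady state, infusion rate R₀ = Css × CL = 22.5 × 4.870 = 109.6 mg/h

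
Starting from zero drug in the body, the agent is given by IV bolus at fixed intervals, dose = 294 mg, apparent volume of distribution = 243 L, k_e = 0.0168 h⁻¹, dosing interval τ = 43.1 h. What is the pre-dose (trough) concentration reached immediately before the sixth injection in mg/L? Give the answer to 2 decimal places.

1.11 mg/L

C₀ per dose = Dose / Vd = 294 / 243 = 1.210 mg/L
Fraction remaining after one interval: r = e^(−kτ) = e^(−0.01680 × 43.1) = 0.4848
Before dose 6, 5 doses have been given (aged 1τ, 2τ, 3τ, 4τ, 5τ).
C_trough = C₀ × (r + r² + … + r^5) = C₀ × r(1−r^5)/(1−r)
        = 1.210 × 0.4848 × (1 − 0.02678) / (1 − 0.4848) = 1.108 mg/L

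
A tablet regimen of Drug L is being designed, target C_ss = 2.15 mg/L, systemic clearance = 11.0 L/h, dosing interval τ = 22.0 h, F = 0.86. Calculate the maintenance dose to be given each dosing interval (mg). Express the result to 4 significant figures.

At steady state, F × (Dose/τ) = Css × CL.
Dose = Css × CL × τ / F = 2.15 × 11.00 × 22.0 / 0.86 = 605.0 mg

605.0 mg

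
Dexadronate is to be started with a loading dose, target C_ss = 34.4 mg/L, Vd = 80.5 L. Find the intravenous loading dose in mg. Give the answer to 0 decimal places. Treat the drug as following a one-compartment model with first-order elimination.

2769 mg

LD = Css × Vd = 34.4 × 80.5 = 2769 mg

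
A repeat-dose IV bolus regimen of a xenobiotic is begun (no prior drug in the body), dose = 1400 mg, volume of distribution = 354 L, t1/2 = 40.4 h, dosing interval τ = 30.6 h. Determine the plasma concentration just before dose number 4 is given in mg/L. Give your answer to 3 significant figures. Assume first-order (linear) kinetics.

C₀ per dose = Dose / Vd = 1400 / 354 = 3.955 mg/L
k = ln2 / t½ = 0.693147 / 40.4 = 0.01716 h⁻¹
Fraction remaining after one interval: r = e^(−kτ) = e^(−0.01716 × 30.6) = 0.5915
Before dose 4, 3 doses have been given (aged 1τ, 2τ, 3τ).
C_trough = C₀ × (r + r² + … + r^3) = C₀ × r(1−r^3)/(1−r)
        = 3.955 × 0.5915 × (1 − 0.2069) / (1 − 0.5915) = 4.542 mg/L

4.54 mg/L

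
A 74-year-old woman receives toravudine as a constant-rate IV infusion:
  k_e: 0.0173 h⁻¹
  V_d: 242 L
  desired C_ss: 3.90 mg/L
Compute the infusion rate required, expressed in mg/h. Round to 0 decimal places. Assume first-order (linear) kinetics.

16 mg/h

CL = k × Vd = 0.01730 × 242 = 4.187 L/h
At steady state, infusion rate R₀ = Css × CL = 3.90 × 4.187 = 16.33 mg/h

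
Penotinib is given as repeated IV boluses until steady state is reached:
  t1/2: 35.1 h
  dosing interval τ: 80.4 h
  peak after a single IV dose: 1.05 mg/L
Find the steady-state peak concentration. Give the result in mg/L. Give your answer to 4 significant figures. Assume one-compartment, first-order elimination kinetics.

k = ln2 / t½ = 0.693147 / 35.1 = 0.01975 h⁻¹
e^(−kτ) = e^(−0.01975 × 80.4) = 0.2044
Accumulation ratio R = 1 / (1 − e^(−kτ)) = 1 / (1 − 0.2044) = 1.257
Steady-state peak = C₀ × R = 1.05 × 1.257 = 1.320 mg/L

1.320 mg/L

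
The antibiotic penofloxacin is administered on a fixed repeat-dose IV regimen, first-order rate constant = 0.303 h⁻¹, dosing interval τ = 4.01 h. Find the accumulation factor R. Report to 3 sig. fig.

1.42

e^(−kτ) = e^(−0.3030 × 4.01) = 0.2967
Accumulation ratio R = 1 / (1 − e^(−kτ)) = 1 / (1 − 0.2967) = 1.422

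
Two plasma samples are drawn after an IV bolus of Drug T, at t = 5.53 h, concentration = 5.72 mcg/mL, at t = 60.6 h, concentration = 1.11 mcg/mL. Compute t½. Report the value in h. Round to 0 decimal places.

23 h

k = ln(C₁/C₂) / (t₂ − t₁) = ln(5.72/1.11) / (60.6 − 5.53)
  = 1.640 / 55.07 = 0.02978 h⁻¹
t½ = ln2 / k = 0.693147 / 0.02978 = 23.28 h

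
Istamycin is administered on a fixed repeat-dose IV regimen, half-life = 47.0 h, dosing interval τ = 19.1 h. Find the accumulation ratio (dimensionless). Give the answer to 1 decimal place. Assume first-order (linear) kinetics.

4.1

k = ln2 / t½ = 0.693147 / 47.0 = 0.01475 h⁻¹
e^(−kτ) = e^(−0.01475 × 19.1) = 0.7545
Accumulation ratio R = 1 / (1 − e^(−kτ)) = 1 / (1 − 0.7545) = 4.073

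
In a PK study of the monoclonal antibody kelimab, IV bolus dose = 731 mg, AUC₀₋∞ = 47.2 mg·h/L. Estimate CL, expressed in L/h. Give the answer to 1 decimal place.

CL = Dose / AUC = 731 / 47.2 = 15.49 L/h

15.5 L/h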